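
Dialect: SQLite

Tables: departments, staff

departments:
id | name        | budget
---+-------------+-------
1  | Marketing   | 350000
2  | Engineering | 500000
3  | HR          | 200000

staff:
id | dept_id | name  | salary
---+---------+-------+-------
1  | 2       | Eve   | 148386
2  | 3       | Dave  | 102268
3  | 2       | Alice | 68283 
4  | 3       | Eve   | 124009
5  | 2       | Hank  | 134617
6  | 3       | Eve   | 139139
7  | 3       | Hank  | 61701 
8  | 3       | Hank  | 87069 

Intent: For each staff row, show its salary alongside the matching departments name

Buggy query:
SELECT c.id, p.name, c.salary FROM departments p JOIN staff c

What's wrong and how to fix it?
Bug: Missing join condition: each staff row is matched to all departments rows instead of just its own

Fix: Add ON c.dept_id = p.id to the JOIN

Corrected query:
SELECT c.id, p.name, c.salary FROM departments p JOIN staff c ON c.dept_id = p.id

Result:
id | name        | salary
---+-------------+-------
1  | Engineering | 148386
2  | HR          | 102268
3  | Engineering | 68283 
4  | HR          | 124009
5  | Engineering | 134617
6  | HR          | 139139
7  | HR          | 61701 
8  | HR          | 87069 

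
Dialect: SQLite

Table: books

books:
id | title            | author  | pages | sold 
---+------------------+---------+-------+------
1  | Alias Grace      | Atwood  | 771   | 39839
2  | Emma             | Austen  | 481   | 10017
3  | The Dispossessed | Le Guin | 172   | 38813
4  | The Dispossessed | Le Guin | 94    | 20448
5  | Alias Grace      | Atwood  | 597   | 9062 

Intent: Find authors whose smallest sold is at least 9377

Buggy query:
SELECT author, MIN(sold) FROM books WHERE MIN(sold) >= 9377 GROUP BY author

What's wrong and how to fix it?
Bug: Aggregates like MIN are computed per group after WHERE runs

Fix: Replace WHERE with HAVING after the GROUP BY

Corrected query:
SELECT author, MIN(sold) FROM books GROUP BY author HAVING MIN(sold) >= 9377

Result:
author  | MIN(sold)
--------+----------
Austen  | 10017    
Le Guin | 20448    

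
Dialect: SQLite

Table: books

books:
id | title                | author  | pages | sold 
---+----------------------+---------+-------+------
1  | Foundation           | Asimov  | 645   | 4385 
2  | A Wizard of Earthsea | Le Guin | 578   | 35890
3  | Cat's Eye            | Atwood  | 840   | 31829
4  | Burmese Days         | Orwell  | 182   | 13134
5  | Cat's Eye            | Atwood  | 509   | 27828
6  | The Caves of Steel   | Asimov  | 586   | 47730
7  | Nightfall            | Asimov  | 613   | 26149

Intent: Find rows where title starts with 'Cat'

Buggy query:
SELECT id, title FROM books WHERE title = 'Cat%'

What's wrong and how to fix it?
Bug: Wildcards only work with LIKE; '=' treats '%' as a literal character

Fix: Replace '=' with LIKE so 'Cat%' is treated as a pattern

Corrected query:
SELECT id, title FROM books WHERE title LIKE 'Cat%'

Result:
id | title    
---+----------
3  | Cat's Eye
5  | Cat's Eye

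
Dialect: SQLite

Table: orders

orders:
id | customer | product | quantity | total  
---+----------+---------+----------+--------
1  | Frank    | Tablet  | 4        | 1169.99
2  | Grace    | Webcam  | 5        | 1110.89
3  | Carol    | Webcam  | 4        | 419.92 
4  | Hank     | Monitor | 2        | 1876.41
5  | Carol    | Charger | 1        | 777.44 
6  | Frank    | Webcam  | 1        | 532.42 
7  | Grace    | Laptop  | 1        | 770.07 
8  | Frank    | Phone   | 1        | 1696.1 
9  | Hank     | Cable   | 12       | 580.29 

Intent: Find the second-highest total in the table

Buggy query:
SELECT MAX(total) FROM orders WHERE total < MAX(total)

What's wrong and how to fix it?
Bug: The inner MAX is an aggregate inside WHERE, which is not allowed

Fix: Put the inner MAX in a scalar subquery

Corrected query:
SELECT MAX(total) FROM orders WHERE total < (SELECT MAX(total) FROM orders)

Result:
MAX(total)
----------
1696.1    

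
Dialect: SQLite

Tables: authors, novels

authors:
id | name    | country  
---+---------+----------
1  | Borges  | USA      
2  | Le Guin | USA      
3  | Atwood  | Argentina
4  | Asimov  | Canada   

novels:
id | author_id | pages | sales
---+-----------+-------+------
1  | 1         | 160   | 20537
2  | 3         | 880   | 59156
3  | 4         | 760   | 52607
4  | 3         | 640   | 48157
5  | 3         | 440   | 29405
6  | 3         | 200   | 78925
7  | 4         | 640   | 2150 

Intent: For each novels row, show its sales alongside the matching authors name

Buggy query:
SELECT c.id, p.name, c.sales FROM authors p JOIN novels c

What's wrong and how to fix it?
Bug: Missing join condition: each novels row is matched to all authors rows instead of just its own

Fix: Specify the join condition linking the foreign key to the parent id

Corrected query:
SELECT c.id, p.name, c.sales FROM authors p JOIN novels c ON c.author_id = p.id

Result:
id | name   | sales
---+--------+------
1  | Borges | 20537
2  | Atwood | 59156
3  | Asimov | 52607
4  | Atwood | 48157
5  | Atwood | 29405
6  | Atwood | 78925
7  | Asimov | 2150 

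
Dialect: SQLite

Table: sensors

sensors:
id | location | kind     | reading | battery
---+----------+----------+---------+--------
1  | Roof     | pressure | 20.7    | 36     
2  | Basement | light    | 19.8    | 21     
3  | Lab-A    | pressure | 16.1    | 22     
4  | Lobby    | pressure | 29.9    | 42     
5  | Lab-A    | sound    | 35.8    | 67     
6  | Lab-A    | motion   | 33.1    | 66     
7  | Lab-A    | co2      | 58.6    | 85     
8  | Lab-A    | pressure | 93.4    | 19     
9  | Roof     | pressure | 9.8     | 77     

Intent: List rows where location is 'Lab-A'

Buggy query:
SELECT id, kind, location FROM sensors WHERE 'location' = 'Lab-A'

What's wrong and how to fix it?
Bug: 'location' in single quotes is a string literal, not the column; the comparison is literal-vs-literal and never true

Fix: Reference the column as location without single quotes

Corrected query:
SELECT id, kind, location FROM sensors WHERE location = 'Lab-A'

Result:
id | kind     | location
---+----------+---------
3  | pressure | Lab-A   
5  | sound    | Lab-A   
6  | motion   | Lab-A   
7  | co2      | Lab-A   
8  | pressure | Lab-A   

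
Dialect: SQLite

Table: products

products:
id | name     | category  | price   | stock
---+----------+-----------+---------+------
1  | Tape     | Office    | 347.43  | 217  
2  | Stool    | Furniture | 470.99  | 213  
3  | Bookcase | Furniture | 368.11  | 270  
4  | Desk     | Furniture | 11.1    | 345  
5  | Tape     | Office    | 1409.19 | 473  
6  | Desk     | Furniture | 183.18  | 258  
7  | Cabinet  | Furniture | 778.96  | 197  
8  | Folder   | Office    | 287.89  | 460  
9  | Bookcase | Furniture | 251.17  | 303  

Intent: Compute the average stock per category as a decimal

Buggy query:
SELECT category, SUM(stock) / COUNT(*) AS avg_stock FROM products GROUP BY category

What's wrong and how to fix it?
Bug: Both operands are integers, so '/' performs integer division and truncates

Fix: Cast one side to REAL so the division keeps the fractional part

Corrected query:
SELECT category, SUM(stock) * 1.0 / COUNT(*) AS avg_stock FROM products GROUP BY category

Result:
category  | avg_stock 
----------+-----------
Furniture | 264.333333
Office    | 383.333333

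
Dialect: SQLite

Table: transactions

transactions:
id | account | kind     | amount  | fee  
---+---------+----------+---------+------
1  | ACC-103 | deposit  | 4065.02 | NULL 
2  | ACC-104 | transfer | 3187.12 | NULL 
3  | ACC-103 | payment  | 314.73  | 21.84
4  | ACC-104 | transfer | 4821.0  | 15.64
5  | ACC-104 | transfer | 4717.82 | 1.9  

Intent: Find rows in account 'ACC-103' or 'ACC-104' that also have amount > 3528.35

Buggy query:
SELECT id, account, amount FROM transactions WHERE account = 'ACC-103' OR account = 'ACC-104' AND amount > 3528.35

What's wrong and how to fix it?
Bug: Without parentheses, AND is evaluated before OR, so the amount filter only applies to the 'ACC-104' branch

Fix: Add parentheses around the OR so the AND applies to both alternatives

Corrected query:
SELECT id, account, amount FROM transactions WHERE (account = 'ACC-103' OR account = 'ACC-104') AND amount > 3528.35

Result:
id | account | amount 
---+---------+--------
1  | ACC-103 | 4065.02
4  | ACC-104 | 4821   
5  | ACC-104 | 4717.82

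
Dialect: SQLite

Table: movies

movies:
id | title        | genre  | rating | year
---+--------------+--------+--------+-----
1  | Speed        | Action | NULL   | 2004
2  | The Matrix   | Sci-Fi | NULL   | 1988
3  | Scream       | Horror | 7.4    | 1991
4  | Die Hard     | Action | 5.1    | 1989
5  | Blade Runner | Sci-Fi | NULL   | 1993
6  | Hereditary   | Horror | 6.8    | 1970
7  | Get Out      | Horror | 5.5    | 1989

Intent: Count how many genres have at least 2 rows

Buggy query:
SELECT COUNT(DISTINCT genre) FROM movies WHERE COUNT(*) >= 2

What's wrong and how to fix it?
Bug: WHERE filters individual rows, not groups, so a group-level COUNT is invalid there

Fix: Group first with HAVING COUNT(*) >= 2, then COUNT the resulting groups

Corrected query:
SELECT COUNT(*) FROM (SELECT genre FROM movies GROUP BY genre HAVING COUNT(*) >= 2)

Result:
COUNT(*)
--------
3       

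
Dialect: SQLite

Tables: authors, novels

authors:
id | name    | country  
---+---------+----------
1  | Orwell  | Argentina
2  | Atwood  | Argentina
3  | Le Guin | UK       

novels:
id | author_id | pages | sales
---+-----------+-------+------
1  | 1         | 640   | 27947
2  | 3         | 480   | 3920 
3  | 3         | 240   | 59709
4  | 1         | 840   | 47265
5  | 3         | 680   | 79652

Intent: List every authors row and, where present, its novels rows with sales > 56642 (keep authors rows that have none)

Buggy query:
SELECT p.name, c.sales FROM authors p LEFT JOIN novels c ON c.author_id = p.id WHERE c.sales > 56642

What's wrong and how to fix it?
Bug: Filtering c.sales in WHERE discards the NULL rows produced by LEFT JOIN, turning it into an inner join

Fix: Put 'c.sales > 56642' in the JOIN's ON clause instead of WHERE

Corrected query:
SELECT p.name, c.sales FROM authors p LEFT JOIN novels c ON c.author_id = p.id AND c.sales > 56642

Result:
name    | sales
--------+------
Orwell  | NULL 
Atwood  | NULL 
Le Guin | 59709
Le Guin | 79652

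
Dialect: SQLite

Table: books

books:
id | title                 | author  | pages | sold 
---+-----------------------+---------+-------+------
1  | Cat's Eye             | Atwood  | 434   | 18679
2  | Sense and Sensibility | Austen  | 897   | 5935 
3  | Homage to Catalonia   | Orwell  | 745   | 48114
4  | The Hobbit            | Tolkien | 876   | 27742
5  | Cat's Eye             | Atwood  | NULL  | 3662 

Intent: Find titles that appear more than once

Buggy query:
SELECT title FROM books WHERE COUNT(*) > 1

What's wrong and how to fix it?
Bug: WHERE can't reference COUNT(*); aggregates are computed after WHERE

Fix: GROUP BY title, then filter groups with HAVING COUNT(*) > 1

Corrected query:
SELECT title FROM books GROUP BY title HAVING COUNT(*) > 1

Result:
title    
---------
Cat's Eye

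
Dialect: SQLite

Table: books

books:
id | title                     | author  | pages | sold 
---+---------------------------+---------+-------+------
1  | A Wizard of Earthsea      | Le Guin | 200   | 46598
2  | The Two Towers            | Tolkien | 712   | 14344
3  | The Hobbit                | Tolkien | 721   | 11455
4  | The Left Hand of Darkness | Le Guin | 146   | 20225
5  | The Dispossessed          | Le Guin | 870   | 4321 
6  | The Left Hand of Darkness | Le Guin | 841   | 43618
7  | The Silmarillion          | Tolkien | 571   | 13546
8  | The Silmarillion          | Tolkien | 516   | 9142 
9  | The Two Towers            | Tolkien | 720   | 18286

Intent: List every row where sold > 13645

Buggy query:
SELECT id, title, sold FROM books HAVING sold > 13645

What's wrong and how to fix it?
Bug: This is a non-aggregate query (no GROUP BY, no aggregates), so in SQLite the HAVING clause is invalid here; a row-level condition belongs in WHERE

Fix: Use WHERE for row-level filtering

Corrected query:
SELECT id, title, sold FROM books WHERE sold > 13645

Result:
id | title                     | sold 
---+---------------------------+------
1  | A Wizard of Earthsea      | 46598
2  | The Two Towers            | 14344
4  | The Left Hand of Darkness | 20225
6  | The Left Hand of Darkness | 43618
9  | The Two Towers            | 18286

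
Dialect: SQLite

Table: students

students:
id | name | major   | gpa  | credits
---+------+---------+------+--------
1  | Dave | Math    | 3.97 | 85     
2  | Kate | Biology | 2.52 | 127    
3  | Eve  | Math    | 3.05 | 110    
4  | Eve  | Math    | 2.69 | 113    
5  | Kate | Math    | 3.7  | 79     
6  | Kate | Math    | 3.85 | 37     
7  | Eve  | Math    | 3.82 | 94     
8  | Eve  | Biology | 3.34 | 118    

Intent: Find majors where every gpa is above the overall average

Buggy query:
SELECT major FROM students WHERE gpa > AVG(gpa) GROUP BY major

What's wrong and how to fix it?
Bug: WHERE evaluates per row before aggregation, so AVG() is unavailable

Fix: Use a subquery for AVG and a HAVING MIN(...) filter so the condition holds for every row in the group

Corrected query:
SELECT major FROM students GROUP BY major HAVING MIN(gpa) > (SELECT AVG(gpa) FROM students)

Result:
(no rows)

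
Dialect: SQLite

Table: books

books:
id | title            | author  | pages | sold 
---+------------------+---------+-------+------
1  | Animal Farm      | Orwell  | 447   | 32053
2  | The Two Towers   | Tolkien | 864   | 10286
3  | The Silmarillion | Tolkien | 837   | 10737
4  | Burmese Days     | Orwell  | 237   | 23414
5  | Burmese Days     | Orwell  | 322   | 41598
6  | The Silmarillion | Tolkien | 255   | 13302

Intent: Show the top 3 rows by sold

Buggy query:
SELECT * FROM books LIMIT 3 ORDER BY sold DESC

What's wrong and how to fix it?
Bug: LIMIT must come after ORDER BY

Fix: Sort with ORDER BY, then apply LIMIT

Corrected query:
SELECT * FROM books ORDER BY sold DESC LIMIT 3

Result:
id | title        | author | pages | sold 
---+--------------+--------+-------+------
5  | Burmese Days | Orwell | 322   | 41598
1  | Animal Farm  | Orwell | 447   | 32053
4  | Burmese Days | Orwell | 237   | 23414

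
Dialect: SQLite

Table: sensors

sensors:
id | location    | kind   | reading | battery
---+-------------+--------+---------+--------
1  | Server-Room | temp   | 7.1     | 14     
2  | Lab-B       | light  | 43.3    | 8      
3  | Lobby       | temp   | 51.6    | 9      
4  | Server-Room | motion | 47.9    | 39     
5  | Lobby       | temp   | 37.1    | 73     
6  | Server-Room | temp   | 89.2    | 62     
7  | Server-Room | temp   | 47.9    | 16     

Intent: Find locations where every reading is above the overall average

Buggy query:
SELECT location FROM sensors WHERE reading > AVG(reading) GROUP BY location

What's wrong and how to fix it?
Bug: AVG() is an aggregate; it can't sit directly in WHERE

Fix: Compute the overall average in a scalar subquery and compare each group's MIN against it in HAVING

Corrected query:
SELECT location FROM sensors GROUP BY location HAVING MIN(reading) > (SELECT AVG(reading) FROM sensors)

Result:
(no rows)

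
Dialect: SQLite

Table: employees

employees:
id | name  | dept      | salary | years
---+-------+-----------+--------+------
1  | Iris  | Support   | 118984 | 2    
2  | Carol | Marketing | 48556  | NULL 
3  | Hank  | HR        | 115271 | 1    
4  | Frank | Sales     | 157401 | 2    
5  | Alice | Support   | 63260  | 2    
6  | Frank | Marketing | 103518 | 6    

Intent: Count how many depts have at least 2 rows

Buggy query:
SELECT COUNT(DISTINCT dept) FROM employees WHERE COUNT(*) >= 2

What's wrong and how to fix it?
Bug: WHERE filters individual rows, not groups, so a group-level COUNT is invalid there

Fix: Use a subquery that GROUPs and filters with HAVING, then count its rows

Corrected query:
SELECT COUNT(*) FROM (SELECT dept FROM employees GROUP BY dept HAVING COUNT(*) >= 2)

Result:
COUNT(*)
--------
2       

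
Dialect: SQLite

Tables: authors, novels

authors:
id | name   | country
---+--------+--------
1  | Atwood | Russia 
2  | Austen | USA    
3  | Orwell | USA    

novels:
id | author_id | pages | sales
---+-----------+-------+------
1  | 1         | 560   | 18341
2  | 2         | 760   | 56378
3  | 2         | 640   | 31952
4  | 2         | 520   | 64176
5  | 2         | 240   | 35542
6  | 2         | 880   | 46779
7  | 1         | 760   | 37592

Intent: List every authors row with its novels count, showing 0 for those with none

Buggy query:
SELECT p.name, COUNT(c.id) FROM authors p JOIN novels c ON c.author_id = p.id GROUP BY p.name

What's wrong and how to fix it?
Bug: An inner join excludes parents with zero children

Fix: Use LEFT JOIN so parents without children still appear (COUNT(c.id) gives 0)

Corrected query:
SELECT p.name, COUNT(c.id) FROM authors p LEFT JOIN novels c ON c.author_id = p.id GROUP BY p.name

Result:
name   | COUNT(c.id)
-------+------------
Atwood | 2          
Austen | 5          
Orwell | 0          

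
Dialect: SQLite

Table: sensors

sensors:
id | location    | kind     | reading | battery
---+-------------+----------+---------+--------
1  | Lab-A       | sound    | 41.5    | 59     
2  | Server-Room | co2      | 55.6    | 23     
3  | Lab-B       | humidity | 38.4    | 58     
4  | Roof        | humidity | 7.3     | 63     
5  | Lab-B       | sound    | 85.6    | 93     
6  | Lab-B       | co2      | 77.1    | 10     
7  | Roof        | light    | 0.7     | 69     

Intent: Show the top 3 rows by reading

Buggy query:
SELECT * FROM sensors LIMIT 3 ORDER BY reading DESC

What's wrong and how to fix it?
Bug: ORDER BY cannot follow LIMIT; LIMIT is the final clause

Fix: Sort with ORDER BY, then apply LIMIT

Corrected query:
SELECT * FROM sensors ORDER BY reading DESC LIMIT 3

Result:
id | location    | kind  | reading | battery
---+-------------+-------+---------+--------
5  | Lab-B       | sound | 85.6    | 93     
6  | Lab-B       | co2   | 77.1    | 10     
2  | Server-Room | co2   | 55.6    | 23     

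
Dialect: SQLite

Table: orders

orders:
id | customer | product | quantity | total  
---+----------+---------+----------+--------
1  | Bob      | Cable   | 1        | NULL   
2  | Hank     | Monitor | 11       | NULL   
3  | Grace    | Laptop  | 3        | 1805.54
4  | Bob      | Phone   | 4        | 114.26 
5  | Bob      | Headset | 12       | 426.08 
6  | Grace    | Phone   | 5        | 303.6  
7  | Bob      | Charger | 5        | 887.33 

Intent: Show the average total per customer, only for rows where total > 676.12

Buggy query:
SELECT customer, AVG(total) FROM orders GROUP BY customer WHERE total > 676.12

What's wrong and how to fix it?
Bug: Row-level WHERE must come before GROUP BY in the clause order

Fix: Place WHERE between FROM and GROUP BY

Corrected query:
SELECT customer, AVG(total) FROM orders WHERE total > 676.12 GROUP BY customer

Result:
customer | AVG(total)
---------+-----------
Bob      | 887.33    
Grace    | 1805.54   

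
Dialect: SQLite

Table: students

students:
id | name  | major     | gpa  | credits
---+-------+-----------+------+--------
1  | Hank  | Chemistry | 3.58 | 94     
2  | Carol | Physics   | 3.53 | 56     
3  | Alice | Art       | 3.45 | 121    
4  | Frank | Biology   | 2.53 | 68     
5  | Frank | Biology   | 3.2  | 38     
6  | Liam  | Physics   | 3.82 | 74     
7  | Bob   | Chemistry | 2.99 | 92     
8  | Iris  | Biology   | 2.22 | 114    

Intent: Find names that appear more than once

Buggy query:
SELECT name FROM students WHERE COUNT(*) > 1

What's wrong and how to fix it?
Bug: COUNT(*) is an aggregate and cannot be used in WHERE

Fix: Group first, then use HAVING for the count condition

Corrected query:
SELECT name FROM students GROUP BY name HAVING COUNT(*) > 1

Result:
name 
-----
Frank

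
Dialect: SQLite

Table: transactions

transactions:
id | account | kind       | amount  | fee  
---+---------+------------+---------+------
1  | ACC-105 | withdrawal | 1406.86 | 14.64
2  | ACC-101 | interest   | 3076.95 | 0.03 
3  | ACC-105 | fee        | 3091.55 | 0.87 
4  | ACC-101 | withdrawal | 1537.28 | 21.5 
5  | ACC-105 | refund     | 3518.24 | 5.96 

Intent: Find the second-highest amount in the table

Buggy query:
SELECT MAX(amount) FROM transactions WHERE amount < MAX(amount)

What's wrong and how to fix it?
Bug: The inner MAX is an aggregate inside WHERE, which is not allowed

Fix: Put the inner MAX in a scalar subquery

Corrected query:
SELECT MAX(amount) FROM transactions WHERE amount < (SELECT MAX(amount) FROM transactions)

Result:
MAX(amount)
-----------
3091.55    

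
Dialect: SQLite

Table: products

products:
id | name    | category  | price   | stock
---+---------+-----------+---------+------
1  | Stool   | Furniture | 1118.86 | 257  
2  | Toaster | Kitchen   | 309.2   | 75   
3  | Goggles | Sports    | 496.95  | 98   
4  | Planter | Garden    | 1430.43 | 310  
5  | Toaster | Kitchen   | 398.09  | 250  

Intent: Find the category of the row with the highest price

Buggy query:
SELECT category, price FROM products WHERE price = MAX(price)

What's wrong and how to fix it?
Bug: MAX(price) is an aggregate and cannot be used directly in WHERE

Fix: Use a subquery: WHERE price = (SELECT MAX(price) FROM products)

Corrected query:
SELECT category, price FROM products WHERE price = (SELECT MAX(price) FROM products)

Result:
category | price  
---------+--------
Garden   | 1430.43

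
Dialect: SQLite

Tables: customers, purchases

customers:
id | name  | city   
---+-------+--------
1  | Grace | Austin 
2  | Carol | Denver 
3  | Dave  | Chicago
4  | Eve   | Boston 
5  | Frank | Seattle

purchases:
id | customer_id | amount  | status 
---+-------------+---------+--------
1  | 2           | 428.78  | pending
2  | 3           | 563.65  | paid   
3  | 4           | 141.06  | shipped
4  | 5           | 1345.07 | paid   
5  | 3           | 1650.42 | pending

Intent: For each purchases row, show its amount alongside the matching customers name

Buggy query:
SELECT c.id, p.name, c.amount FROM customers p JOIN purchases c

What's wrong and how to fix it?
Bug: JOIN with no ON clause produces a cartesian product; every purchases row pairs with every customers row

Fix: Specify the join condition linking the foreign key to the parent id

Corrected query:
SELECT c.id, p.name, c.amount FROM customers p JOIN purchases c ON c.customer_id = p.id

Result:
id | name  | amount 
---+-------+--------
1  | Carol | 428.78 
2  | Dave  | 563.65 
3  | Eve   | 141.06 
4  | Frank | 1345.07
5  | Dave  | 1650.42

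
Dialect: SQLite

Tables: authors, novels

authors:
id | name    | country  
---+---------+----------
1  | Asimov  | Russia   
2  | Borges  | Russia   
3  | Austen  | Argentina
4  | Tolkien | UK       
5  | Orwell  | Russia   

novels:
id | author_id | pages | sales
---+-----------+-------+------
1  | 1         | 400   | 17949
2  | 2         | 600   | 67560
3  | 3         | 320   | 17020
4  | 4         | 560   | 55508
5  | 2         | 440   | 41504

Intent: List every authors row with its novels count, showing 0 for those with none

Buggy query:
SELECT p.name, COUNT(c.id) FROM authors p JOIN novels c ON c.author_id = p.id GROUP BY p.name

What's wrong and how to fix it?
Bug: An inner join excludes parents with zero children

Fix: Use LEFT JOIN so parents without children still appear (COUNT(c.id) gives 0)

Corrected query:
SELECT p.name, COUNT(c.id) FROM authors p LEFT JOIN novels c ON c.author_id = p.id GROUP BY p.name

Result:
name    | COUNT(c.id)
--------+------------
Asimov  | 1          
Austen  | 1          
Borges  | 2          
Orwell  | 0          
Tolkien | 1          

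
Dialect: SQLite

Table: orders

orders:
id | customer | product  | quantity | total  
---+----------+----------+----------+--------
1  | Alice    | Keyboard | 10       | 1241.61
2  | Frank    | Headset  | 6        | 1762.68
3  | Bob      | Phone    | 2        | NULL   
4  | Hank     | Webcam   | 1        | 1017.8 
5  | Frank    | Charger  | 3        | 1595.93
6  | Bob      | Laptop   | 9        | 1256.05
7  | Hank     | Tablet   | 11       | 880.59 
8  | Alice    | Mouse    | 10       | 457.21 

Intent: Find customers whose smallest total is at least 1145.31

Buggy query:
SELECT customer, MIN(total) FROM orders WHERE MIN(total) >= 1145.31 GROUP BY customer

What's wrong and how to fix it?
Bug: MIN() in WHERE is a misuse of aggregate

Fix: Replace WHERE with HAVING after the GROUP BY

Corrected query:
SELECT customer, MIN(total) FROM orders GROUP BY customer HAVING MIN(total) >= 1145.31

Result:
customer | MIN(total)
---------+-----------
Bob      | 1256.05   
Frank    | 1595.93   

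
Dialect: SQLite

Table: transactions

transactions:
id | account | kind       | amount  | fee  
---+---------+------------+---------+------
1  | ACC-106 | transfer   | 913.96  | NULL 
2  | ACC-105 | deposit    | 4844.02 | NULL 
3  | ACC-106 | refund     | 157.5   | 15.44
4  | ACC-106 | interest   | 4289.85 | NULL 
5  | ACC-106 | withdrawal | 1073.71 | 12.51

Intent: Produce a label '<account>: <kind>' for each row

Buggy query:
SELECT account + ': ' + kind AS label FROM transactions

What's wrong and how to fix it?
Bug: '+' is numeric addition; on text columns SQLite converts them to 0 instead of concatenating

Fix: Replace + with || to concatenate text

Corrected query:
SELECT account || ': ' || kind AS label FROM transactions

Result:
label              
-------------------
ACC-106: transfer  
ACC-105: deposit   
ACC-106: refund    
ACC-106: interest  
ACC-106: withdrawal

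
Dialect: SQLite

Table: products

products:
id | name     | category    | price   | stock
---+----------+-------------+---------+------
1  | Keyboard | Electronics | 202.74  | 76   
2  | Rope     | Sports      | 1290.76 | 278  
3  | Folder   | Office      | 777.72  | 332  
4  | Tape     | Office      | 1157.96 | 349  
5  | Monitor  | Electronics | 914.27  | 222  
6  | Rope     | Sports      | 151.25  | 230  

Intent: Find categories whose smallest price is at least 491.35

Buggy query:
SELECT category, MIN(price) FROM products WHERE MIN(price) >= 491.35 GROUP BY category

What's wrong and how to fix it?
Bug: Aggregates like MIN are computed per group after WHERE runs

Fix: Replace WHERE with HAVING after the GROUP BY

Corrected query:
SELECT category, MIN(price) FROM products GROUP BY category HAVING MIN(price) >= 491.35

Result:
category | MIN(price)
---------+-----------
Office   | 777.72    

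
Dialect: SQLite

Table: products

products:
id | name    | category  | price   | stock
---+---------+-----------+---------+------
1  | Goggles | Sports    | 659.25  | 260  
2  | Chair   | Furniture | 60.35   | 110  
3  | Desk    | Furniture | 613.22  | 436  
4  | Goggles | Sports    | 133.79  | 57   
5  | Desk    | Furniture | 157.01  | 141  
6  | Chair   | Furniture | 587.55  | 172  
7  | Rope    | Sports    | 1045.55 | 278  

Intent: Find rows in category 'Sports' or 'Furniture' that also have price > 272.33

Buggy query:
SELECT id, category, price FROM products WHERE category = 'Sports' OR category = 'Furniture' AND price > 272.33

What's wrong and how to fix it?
Bug: AND binds tighter than OR, so this parses as category = 'Sports' OR (category = 'Furniture' AND price > 272.33)

Fix: Add parentheses around the OR so the AND applies to both alternatives

Corrected query:
SELECT id, category, price FROM products WHERE (category = 'Sports' OR category = 'Furniture') AND price > 272.33

Result:
id | category  | price  
---+-----------+--------
1  | Sports    | 659.25 
3  | Furniture | 613.22 
6  | Furniture | 587.55 
7  | Sports    | 1045.55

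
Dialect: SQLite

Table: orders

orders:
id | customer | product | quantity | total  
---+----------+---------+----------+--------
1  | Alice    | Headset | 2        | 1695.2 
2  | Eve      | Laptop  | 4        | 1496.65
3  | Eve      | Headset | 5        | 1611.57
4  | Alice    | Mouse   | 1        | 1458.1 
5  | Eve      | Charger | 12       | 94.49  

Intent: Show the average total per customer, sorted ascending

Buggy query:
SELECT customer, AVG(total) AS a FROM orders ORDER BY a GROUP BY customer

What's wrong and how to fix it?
Bug: GROUP BY must precede ORDER BY

Fix: Move ORDER BY to the end, after GROUP BY

Corrected query:
SELECT customer, AVG(total) AS a FROM orders GROUP BY customer ORDER BY a

Result:
customer | a      
---------+--------
Eve      | 1067.57
Alice    | 1576.65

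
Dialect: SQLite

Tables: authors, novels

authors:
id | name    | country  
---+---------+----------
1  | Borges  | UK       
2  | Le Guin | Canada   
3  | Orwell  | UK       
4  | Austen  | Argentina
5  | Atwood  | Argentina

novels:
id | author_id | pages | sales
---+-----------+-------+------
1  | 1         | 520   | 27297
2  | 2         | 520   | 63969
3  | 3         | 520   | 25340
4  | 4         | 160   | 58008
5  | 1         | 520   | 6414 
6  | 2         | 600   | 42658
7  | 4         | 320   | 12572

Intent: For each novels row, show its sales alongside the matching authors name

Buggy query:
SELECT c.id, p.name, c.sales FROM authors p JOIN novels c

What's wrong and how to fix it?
Bug: JOIN with no ON clause produces a cartesian product; every novels row pairs with every authors row

Fix: Specify the join condition linking the foreign key to the parent id

Corrected query:
SELECT c.id, p.name, c.sales FROM authors p JOIN novels c ON c.author_id = p.id

Result:
id | name    | sales
---+---------+------
1  | Borges  | 27297
2  | Le Guin | 63969
3  | Orwell  | 25340
4  | Austen  | 58008
5  | Borges  | 6414 
6  | Le Guin | 42658
7  | Austen  | 12572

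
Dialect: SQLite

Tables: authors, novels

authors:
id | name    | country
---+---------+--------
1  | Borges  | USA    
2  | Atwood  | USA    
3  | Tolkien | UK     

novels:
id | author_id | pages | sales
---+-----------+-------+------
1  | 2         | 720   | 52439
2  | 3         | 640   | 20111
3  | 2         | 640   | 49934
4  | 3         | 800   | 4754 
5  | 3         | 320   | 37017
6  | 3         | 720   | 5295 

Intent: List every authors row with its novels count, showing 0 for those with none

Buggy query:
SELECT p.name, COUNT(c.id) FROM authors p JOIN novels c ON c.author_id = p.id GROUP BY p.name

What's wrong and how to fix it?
Bug: An inner join excludes parents with zero children

Fix: Switch to LEFT JOIN to retain unmatched parent rows

Corrected query:
SELECT p.name, COUNT(c.id) FROM authors p LEFT JOIN novels c ON c.author_id = p.id GROUP BY p.name

Result:
name    | COUNT(c.id)
--------+------------
Atwood  | 2          
Borges  | 0          
Tolkien | 4          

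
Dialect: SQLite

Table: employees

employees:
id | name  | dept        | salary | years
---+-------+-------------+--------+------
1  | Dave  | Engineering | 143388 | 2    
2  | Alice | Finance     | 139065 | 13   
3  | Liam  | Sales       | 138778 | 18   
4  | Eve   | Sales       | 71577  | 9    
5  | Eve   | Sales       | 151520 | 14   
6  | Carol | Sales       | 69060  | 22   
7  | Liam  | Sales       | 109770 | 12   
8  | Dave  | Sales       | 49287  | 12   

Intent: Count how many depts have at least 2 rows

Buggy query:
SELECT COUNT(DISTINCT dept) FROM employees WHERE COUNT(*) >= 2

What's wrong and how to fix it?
Bug: WHERE filters individual rows, not groups, so a group-level COUNT is invalid there

Fix: Group first with HAVING COUNT(*) >= 2, then COUNT the resulting groups

Corrected query:
SELECT COUNT(*) FROM (SELECT dept FROM employees GROUP BY dept HAVING COUNT(*) >= 2)

Result:
COUNT(*)
--------
1       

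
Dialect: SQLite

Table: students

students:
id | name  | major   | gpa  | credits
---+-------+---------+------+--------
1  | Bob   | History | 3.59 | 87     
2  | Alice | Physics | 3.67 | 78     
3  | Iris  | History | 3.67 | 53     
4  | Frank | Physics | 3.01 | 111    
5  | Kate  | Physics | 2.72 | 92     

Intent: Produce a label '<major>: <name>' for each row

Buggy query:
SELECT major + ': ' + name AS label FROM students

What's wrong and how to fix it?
Bug: '+' is numeric addition; on text columns SQLite converts them to 0 instead of concatenating

Fix: Use the || operator for string concatenation

Corrected query:
SELECT major || ': ' || name AS label FROM students

Result:
label         
--------------
History: Bob  
Physics: Alice
History: Iris 
Physics: Frank
Physics: Kate 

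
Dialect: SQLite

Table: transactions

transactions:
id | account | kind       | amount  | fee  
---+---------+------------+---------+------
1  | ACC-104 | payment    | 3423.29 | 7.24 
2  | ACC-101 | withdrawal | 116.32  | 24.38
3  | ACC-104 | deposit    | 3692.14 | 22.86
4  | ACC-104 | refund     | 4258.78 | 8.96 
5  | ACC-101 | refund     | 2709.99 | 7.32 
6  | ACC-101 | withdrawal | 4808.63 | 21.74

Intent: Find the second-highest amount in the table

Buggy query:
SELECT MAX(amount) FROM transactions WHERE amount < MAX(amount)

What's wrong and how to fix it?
Bug: The inner MAX is an aggregate inside WHERE, which is not allowed

Fix: Compute the overall MAX in a subquery, then take MAX of rows below it

Corrected query:
SELECT MAX(amount) FROM transactions WHERE amount < (SELECT MAX(amount) FROM transactions)

Result:
MAX(amount)
-----------
4258.78    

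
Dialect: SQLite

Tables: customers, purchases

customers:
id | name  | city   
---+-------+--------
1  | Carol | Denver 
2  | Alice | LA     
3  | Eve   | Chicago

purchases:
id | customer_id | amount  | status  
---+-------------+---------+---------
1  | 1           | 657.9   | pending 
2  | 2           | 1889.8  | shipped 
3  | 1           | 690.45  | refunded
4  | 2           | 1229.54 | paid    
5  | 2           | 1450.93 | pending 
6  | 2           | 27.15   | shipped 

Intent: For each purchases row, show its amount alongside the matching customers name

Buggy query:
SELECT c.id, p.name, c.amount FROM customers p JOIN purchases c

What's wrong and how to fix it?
Bug: JOIN with no ON clause produces a cartesian product; every purchases row pairs with every customers row

Fix: Specify the join condition linking the foreign key to the parent id

Corrected query:
SELECT c.id, p.name, c.amount FROM customers p JOIN purchases c ON c.customer_id = p.id

Result:
id | name  | amount 
---+-------+--------
1  | Carol | 657.9  
2  | Alice | 1889.8 
3  | Carol | 690.45 
4  | Alice | 1229.54
5  | Alice | 1450.93
6  | Alice | 27.15  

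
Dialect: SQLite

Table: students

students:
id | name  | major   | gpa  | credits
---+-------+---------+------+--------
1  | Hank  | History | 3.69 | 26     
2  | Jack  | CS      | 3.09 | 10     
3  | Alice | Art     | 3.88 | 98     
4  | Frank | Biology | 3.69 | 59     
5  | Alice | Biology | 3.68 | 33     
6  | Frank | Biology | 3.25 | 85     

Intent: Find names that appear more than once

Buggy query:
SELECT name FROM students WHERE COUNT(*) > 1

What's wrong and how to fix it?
Bug: COUNT(*) is an aggregate and cannot be used in WHERE

Fix: Group first, then use HAVING for the count condition

Corrected query:
SELECT name FROM students GROUP BY name HAVING COUNT(*) > 1

Result:
name 
-----
Alice
Frank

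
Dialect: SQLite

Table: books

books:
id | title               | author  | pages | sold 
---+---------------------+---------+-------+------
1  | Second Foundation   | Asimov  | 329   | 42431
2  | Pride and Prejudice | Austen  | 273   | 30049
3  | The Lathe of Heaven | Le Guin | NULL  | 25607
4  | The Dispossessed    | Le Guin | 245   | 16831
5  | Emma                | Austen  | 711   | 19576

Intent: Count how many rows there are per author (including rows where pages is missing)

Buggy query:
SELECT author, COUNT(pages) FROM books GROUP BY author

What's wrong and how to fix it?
Bug: COUNT(column) counts non-NULL values only; rows with NULL pages aren't counted

Fix: Replace COUNT(pages) with COUNT(*)

Corrected query:
SELECT author, COUNT(*) FROM books GROUP BY author

Result:
author  | COUNT(*)
--------+---------
Asimov  | 1       
Austen  | 2       
Le Guin | 2       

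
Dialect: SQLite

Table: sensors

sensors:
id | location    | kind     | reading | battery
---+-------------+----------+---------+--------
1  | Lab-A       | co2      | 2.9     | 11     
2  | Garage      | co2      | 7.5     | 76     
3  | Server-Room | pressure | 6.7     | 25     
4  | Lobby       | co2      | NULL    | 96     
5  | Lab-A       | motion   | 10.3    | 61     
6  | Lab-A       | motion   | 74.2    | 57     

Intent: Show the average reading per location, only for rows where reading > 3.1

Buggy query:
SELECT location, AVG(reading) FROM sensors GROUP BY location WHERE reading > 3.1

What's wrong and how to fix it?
Bug: Row-level WHERE must come before GROUP BY in the clause order

Fix: Place WHERE between FROM and GROUP BY

Corrected query:
SELECT location, AVG(reading) FROM sensors WHERE reading > 3.1 GROUP BY location

Result:
location    | AVG(reading)
------------+-------------
Garage      | 7.5         
Lab-A       | 42.25       
Server-Room | 6.7         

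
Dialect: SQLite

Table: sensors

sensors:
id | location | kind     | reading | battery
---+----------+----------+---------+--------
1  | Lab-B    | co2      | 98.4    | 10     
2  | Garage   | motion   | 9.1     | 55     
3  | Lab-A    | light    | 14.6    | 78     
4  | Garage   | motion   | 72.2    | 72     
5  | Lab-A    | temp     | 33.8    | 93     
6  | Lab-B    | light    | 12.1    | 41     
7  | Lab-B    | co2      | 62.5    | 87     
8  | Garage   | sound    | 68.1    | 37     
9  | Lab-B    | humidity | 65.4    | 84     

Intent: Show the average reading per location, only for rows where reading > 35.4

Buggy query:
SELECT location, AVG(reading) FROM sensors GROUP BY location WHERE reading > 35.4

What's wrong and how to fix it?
Bug: Row-level WHERE must come before GROUP BY in the clause order

Fix: Place WHERE between FROM and GROUP BY

Corrected query:
SELECT location, AVG(reading) FROM sensors WHERE reading > 35.4 GROUP BY location

Result:
location | AVG(reading)
---------+-------------
Garage   | 70.15       
Lab-B    | 75.433333   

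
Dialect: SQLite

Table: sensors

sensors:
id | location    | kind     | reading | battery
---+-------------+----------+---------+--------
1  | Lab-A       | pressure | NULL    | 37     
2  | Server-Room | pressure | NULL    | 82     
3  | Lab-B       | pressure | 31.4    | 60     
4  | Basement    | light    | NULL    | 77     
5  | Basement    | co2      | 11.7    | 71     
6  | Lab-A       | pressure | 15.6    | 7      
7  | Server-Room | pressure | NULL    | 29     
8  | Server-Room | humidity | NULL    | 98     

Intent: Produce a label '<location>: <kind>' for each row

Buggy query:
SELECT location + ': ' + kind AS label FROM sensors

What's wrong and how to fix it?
Bug: SQLite uses || for string concatenation; + coerces text to numbers (yielding 0)

Fix: Replace + with || to concatenate text

Corrected query:
SELECT location || ': ' || kind AS label FROM sensors

Result:
label                
---------------------
Lab-A: pressure      
Server-Room: pressure
Lab-B: pressure      
Basement: light      
Basement: co2        
Lab-A: pressure      
Server-Room: pressure
Server-Room: humidity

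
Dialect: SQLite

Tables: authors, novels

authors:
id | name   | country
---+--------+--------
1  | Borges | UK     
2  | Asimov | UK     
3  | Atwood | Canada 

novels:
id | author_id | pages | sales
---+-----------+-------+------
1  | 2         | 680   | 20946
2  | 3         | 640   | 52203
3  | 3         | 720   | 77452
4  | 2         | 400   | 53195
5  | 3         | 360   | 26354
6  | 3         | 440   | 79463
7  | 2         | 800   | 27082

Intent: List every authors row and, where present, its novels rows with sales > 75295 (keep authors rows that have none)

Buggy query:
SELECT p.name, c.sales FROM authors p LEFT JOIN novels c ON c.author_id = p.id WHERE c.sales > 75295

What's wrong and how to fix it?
Bug: A WHERE condition on the right-hand table after LEFT JOIN drops unmatched parents

Fix: Move the right-table condition into the ON clause so unmatched parents are kept

Corrected query:
SELECT p.name, c.sales FROM authors p LEFT JOIN novels c ON c.author_id = p.id AND c.sales > 75295

Result:
name   | sales
-------+------
Borges | NULL 
Asimov | NULL 
Atwood | 77452
Atwood | 79463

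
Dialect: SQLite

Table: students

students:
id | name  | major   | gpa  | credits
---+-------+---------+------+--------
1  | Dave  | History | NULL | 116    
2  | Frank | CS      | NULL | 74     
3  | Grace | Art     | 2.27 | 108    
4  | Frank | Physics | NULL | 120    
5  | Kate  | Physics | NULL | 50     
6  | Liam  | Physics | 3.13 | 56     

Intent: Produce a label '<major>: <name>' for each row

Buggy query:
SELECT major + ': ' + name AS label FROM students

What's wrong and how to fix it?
Bug: '+' is numeric addition; on text columns SQLite converts them to 0 instead of concatenating

Fix: Replace + with || to concatenate text

Corrected query:
SELECT major || ': ' || name AS label FROM students

Result:
label         
--------------
History: Dave 
CS: Frank     
Art: Grace    
Physics: Frank
Physics: Kate 
Physics: Liam 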